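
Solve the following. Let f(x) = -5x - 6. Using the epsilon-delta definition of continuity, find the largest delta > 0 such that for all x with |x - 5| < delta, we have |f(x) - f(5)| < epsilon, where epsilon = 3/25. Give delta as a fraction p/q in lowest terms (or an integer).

We compute f(5) = -5*(5) - 6 = -31.
|f(x) - f(5)| = |-5x - 6 - (-31)| = |-5(x - 5)| = 5|x - 5|.
We need 5|x - 5| < 3/25, i.e. |x - 5| < 3/25 / 5 = 3/125.
So any delta <= 3/125 works. Conversely, if delta > 3/125, then x = 5 + 3/125 satisfies |x - 5| = 3/125 < delta but |f(x) - f(5)| = 5 * 3/125 = 3/25, which is not < 3/25; so no larger delta works.
Hence the largest such delta is 3/125.

3/125


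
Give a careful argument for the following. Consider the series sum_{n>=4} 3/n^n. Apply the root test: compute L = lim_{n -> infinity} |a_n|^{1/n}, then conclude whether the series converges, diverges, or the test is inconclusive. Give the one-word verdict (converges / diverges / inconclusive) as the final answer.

Let a_n denote the general term. Form |a_n|^(1/n) and simplify:
|a_n|^(1/n) = 3^(1/n)/n
Take the limit as n -> infinity: L = 0.
Since L = 0 < 1, the root test implies convergence.

converges


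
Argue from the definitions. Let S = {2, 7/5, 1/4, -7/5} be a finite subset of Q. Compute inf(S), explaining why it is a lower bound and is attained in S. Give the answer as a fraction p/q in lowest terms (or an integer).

S is finite, so inf(S) = min(S).
Sorted increasing:
-7/5, 1/4, 7/5, 2
The extremum is -7/5.
For every x in S, x >= -7/5. And -7/5 is in S, so it is attained.
Therefore inf(S) = -7/5.

-7/5


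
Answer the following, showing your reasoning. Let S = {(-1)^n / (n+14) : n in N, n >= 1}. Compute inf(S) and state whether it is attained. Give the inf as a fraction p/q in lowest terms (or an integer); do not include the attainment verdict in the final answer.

Analysis:
- Values: -1/15, 1/16, -1/17, 1/18, -1/19, ...
- Positive terms (even n): 1/(2+14), 1/(4+14), ... decreasing -> max = 1/16 (n=2).
- Negative terms (odd n): -1/(1+14), -1/(3+14), ... increasing -> min = -1/15 (n=1).
- So sup = 1/16 (attained at n=2); inf = -1/15 (attained at n=1).
Conclusion: inf(S) = -1/15, attained in S.

-1/15


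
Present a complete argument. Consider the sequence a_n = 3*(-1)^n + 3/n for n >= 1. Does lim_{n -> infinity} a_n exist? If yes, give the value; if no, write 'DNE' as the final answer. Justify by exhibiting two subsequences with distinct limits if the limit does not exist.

Examine the behaviour of a_n along subsequences.
a_{2k} = 3 + 3/(2k) -> 3. a_{2k+1} = -3 + 3/(2k+1) -> -3.
Since these two subsequential limits are 3 and -3, distinct, the full sequence cannot converge (a convergent sequence has all subsequences tending to the same limit). So lim a_n does not exist.

DNE


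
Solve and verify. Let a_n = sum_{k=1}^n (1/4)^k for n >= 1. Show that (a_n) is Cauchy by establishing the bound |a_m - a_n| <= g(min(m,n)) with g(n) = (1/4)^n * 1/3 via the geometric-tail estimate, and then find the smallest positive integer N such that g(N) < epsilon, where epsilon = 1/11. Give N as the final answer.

For m > n >= 1: |a_m - a_n| = sum_{k=n+1}^m (1/4)^k < sum_{k=n+1}^infinity (1/4)^k = (1/4)^(n+1) / (1 - 1/4) = (1/4)^n * (1/4) * (4/3) = (1/4)^n * 1/3.
So g(n) = (1/4)^n / 3. Since g(n) -> 0, (a_n) is Cauchy.
Now solve g(N) < 1/11: (1/4)^N / 3 < 1/11 <=> 4^N > 1 / (3 * 1/11) = 11/3.
Check powers of 4: 4^0 = 1 <= 11/3, 4^1 = 4 > 11/3.
So the smallest such N is 1. Check: g(1) = 1/(3 * 4) = 1/12 < 1/11.

1


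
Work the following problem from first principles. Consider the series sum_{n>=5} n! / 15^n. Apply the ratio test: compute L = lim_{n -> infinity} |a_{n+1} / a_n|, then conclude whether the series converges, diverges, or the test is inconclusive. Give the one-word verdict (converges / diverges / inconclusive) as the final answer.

Let a_n denote the general term. Form the ratio a_{n+1}/a_n and simplify:
a_{n+1}/a_n = n/15 + 1/15
Take the limit as n -> infinity: L = infinity.
Since L = infinity > 1 (or L = infinity), the ratio test implies the series diverges.

diverges


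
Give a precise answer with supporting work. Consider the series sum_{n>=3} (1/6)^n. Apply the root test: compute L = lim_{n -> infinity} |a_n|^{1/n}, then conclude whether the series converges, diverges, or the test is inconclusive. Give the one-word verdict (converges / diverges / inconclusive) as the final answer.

Let a_n denote the general term. Form |a_n|^(1/n) and simplify:
|a_n|^(1/n) = 1/6
Take the limit as n -> infinity: L = 1/6.
Since L = 1/6 < 1, the root test implies convergence.

converges


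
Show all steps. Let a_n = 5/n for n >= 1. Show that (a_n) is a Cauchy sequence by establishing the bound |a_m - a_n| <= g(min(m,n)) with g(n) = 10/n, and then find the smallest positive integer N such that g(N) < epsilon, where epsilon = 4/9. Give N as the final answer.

For any m, n >= 1, by the triangle inequality:
|a_m - a_n| = |5/m - 5/n| <= 5*1/m + 5*1/n <= 10/min(m,n).
So g(n) = 10/n bounds the Cauchy difference. Since g(n) -> 0, (a_n) is Cauchy.
Now solve g(N) < 4/9: 10/N < 4/9 <=> N > 10 / (4/9) = 45/2.
The smallest integer strictly greater than 45/2 is N = 23.
Check: g(23) = 10/23 = 10/23 < 4/9; g(22) = 5/11 >= 4/9. So N = 23.

23


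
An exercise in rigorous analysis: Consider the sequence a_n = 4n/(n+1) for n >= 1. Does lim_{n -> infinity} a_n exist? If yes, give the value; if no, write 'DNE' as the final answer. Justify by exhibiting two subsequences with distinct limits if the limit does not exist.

Examine the behaviour of a_n along subsequences.
Even-n subsequence a_{2k} = 4(2k)/(2k+1) -> 4. Odd-n subsequence a_{2k+1} = 4(2k+1)/(2k+2) -> 4. Both tend to 4, which suggests the limit is 4; verify directly.
|a_n - 4| = |4n - 4(n+1)| / (n+1) = 4/(n+1) < 4/n for every n >= 1.
Given epsilon > 0, choose a positive integer N > 4/epsilon. Then for all n >= N, |a_n - 4| < 4/n <= 4/N < epsilon.
So by the definition of the limit, lim a_n exists and equals 4.

4


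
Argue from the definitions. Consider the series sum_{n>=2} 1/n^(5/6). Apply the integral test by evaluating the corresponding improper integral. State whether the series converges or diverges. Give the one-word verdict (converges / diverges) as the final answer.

Let f(x) = x^(-5/6). Then f is positive, continuous, and decreasing on [2, infinity), so the integral test applies.
Compute the improper integral int_{2}^infinity f(x) dx:
  antiderivative F(x) = 6*x^(1/6).
  As x -> infinity, F(x) -> infinity (since p = 5/6 < 1).
  So the integral diverges. By the integral test, the series diverges.

diverges


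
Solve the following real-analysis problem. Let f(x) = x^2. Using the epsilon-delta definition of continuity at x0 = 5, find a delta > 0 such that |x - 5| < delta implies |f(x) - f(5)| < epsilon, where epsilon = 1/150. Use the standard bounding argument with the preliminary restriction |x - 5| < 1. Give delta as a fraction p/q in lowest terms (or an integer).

Factor: |x^2 - (5)^2| = |x - 5| * |x + 5|.
Impose |x - 5| < 1 first. Then |x + 5| = |(x - 5) + 2*(5)| <= |x - 5| + 2*|5| < 1 + 10 = 11.
So |x^2 - (5)^2| < delta * 11.
We need delta * 11 <= 1/150, i.e. delta <= 1/150/11 = 1/1650.
Since 1/1650 < 1, this is tighter than 1; take delta = 1/1650.
So delta = 1/1650 works.

1/1650


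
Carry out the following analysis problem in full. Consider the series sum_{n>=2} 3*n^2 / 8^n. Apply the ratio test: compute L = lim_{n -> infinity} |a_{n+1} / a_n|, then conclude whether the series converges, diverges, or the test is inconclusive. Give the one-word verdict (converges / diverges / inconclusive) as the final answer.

Let a_n denote the general term. Form the ratio a_{n+1}/a_n and simplify:
a_{n+1}/a_n = (n + 1)^2/(8*n^2)
Take the limit as n -> infinity: L = 1/8.
Since L = 1/8 < 1, the ratio test implies the series converges.

converges


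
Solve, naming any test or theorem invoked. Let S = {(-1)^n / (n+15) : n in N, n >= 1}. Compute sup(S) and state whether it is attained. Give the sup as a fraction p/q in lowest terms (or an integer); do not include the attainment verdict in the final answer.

Analysis:
- Values: -1/16, 1/17, -1/18, 1/19, -1/20, ...
- Positive terms (even n): 1/(2+15), 1/(4+15), ... decreasing -> max = 1/17 (n=2).
- Negative terms (odd n): -1/(1+15), -1/(3+15), ... increasing -> min = -1/16 (n=1).
- So sup = 1/17 (attained at n=2); inf = -1/16 (attained at n=1).
Conclusion: sup(S) = 1/17, attained in S.

1/17


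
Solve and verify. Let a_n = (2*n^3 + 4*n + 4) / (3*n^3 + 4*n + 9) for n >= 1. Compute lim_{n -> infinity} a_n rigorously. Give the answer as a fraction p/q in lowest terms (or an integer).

Divide numerator and denominator by n^3, the highest power:
numerator / n^3 = 2 + 4/n^2 + 4/n^3
denominator / n^3 = 3 + 4/n^2 + 9/n^3
As n -> infinity, all terms of the form c/n^k (k >= 1) tend to 0.
So numerator / n^3 -> 2 and denominator / n^3 -> 3.
Therefore lim a_n = 2/3.

2/3


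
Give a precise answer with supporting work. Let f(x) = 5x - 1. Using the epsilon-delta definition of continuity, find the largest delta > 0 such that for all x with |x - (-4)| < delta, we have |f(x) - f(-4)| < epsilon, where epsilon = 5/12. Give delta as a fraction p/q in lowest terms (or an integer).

We compute f(-4) = 5*(-4) - 1 = -21.
|f(x) - f(-4)| = |5x - 1 - (-21)| = |5(x - (-4))| = 5|x - (-4)|.
We need 5|x - (-4)| < 5/12, i.e. |x - (-4)| < 5/12 / 5 = 1/12.
So any delta <= 1/12 works. Conversely, if delta > 1/12, then x = -4 + 1/12 satisfies |x - (-4)| = 1/12 < delta but |f(x) - f(-4)| = 5 * 1/12 = 5/12, which is not < 5/12; so no larger delta works.
Hence the largest such delta is 1/12.

1/12


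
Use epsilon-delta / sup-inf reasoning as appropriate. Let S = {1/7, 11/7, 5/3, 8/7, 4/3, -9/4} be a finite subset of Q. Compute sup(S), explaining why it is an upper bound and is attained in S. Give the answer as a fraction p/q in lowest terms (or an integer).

S is finite, so sup(S) = max(S).
Sorted decreasing:
5/3, 11/7, 4/3, 8/7, 1/7, -9/4
The extremum is 5/3.
For every x in S, x <= 5/3. And 5/3 is in S, so it is attained.
Therefore sup(S) = 5/3.

5/3


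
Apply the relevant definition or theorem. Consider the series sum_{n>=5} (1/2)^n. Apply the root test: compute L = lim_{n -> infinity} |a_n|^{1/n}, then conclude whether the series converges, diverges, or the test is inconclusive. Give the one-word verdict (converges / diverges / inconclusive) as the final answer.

Let a_n denote the general term. Form |a_n|^(1/n) and simplify:
|a_n|^(1/n) = 1/2
Take the limit as n -> infinity: L = 1/2.
Since L = 1/2 < 1, the root test implies convergence.

converges


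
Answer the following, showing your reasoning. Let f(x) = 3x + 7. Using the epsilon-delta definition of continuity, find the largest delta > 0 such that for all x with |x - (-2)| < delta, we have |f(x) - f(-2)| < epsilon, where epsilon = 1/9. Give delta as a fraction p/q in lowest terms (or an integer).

We compute f(-2) = 3*(-2) + 7 = 1.
|f(x) - f(-2)| = |3x + 7 - (1)| = |3(x - (-2))| = 3|x - (-2)|.
We need 3|x - (-2)| < 1/9, i.e. |x - (-2)| < 1/9 / 3 = 1/27.
So any delta <= 1/27 works. Conversely, if delta > 1/27, then x = -2 + 1/27 satisfies |x - (-2)| = 1/27 < delta but |f(x) - f(-2)| = 3 * 1/27 = 1/9, which is not < 1/9; so no larger delta works.
Hence the largest such delta is 1/27.

1/27


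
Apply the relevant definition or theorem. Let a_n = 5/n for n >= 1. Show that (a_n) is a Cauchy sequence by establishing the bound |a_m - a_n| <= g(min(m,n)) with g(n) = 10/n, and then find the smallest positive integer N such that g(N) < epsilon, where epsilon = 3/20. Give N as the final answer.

For any m, n >= 1, by the triangle inequality:
|a_m - a_n| = |5/m - 5/n| <= 5*1/m + 5*1/n <= 10/min(m,n).
So g(n) = 10/n bounds the Cauchy difference. Since g(n) -> 0, (a_n) is Cauchy.
Now solve g(N) < 3/20: 10/N < 3/20 <=> N > 10 / (3/20) = 200/3.
The smallest integer strictly greater than 200/3 is N = 67.
Check: g(67) = 10/67 = 10/67 < 3/20; g(66) = 5/33 >= 3/20. So N = 67.

67


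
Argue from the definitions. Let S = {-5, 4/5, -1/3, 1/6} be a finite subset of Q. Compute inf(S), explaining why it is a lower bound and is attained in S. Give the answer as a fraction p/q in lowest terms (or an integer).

S is finite, so inf(S) = min(S).
Sorted increasing:
-5, -1/3, 1/6, 4/5
The extremum is -5.
For every x in S, x >= -5. And -5 is in S, so it is attained.
Therefore inf(S) = -5.

-5


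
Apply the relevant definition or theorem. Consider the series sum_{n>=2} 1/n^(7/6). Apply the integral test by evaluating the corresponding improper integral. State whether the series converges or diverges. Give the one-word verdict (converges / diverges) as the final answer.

Let f(x) = x^(-7/6). Then f is positive, continuous, and decreasing on [2, infinity), so the integral test applies.
Compute the improper integral int_{2}^infinity f(x) dx:
  antiderivative F(x) = -6/x^(1/6).
  As x -> infinity, F(x) -> 0 (since p = 7/6 > 1).
  So int = F(infinity) - F(2) = 0 - (-3*2^(5/6)) = 3*2^(5/6).
  Finite, so by the integral test, the series converges.

converges


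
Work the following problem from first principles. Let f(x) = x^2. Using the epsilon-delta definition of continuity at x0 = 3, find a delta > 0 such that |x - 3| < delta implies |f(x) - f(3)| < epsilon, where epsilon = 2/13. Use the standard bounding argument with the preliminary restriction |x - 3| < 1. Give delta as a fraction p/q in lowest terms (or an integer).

Factor: |x^2 - (3)^2| = |x - 3| * |x + 3|.
Impose |x - 3| < 1 first. Then |x + 3| = |(x - 3) + 2*(3)| <= |x - 3| + 2*|3| < 1 + 6 = 7.
So |x^2 - (3)^2| < delta * 7.
We need delta * 7 <= 2/13, i.e. delta <= 2/13/7 = 2/91.
Since 2/91 < 1, this is tighter than 1; take delta = 2/91.
So delta = 2/91 works.

2/91


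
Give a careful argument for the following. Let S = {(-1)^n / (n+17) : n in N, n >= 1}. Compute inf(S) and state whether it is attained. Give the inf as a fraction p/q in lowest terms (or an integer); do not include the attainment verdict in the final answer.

Analysis:
- Values: -1/18, 1/19, -1/20, 1/21, -1/22, ...
- Positive terms (even n): 1/(2+17), 1/(4+17), ... decreasing -> max = 1/19 (n=2).
- Negative terms (odd n): -1/(1+17), -1/(3+17), ... increasing -> min = -1/18 (n=1).
- So sup = 1/19 (attained at n=2); inf = -1/18 (attained at n=1).
Conclusion: inf(S) = -1/18, attained in S.

-1/18


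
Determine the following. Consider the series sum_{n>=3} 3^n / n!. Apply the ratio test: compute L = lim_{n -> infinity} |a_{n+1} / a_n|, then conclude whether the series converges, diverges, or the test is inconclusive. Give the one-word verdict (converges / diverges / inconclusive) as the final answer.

Let a_n denote the general term. Form the ratio a_{n+1}/a_n and simplify:
a_{n+1}/a_n = 3/(n + 1)
Take the limit as n -> infinity: L = 0.
Since L = 0 < 1, the ratio test implies the series converges.

converges


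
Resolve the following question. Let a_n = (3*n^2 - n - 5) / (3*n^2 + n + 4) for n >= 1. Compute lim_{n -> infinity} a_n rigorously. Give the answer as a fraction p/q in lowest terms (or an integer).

Divide numerator and denominator by n^2, the highest power:
numerator / n^2 = 3 - 1/n - 5/n^2
denominator / n^2 = 3 + 1/n + 4/n^2
As n -> infinity, all terms of the form c/n^k (k >= 1) tend to 0.
So numerator / n^2 -> 3 and denominator / n^2 -> 3.
Therefore lim a_n = 1.

1


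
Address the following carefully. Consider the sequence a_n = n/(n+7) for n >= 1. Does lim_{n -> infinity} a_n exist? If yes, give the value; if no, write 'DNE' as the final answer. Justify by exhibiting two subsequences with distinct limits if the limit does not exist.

Examine the behaviour of a_n along subsequences.
Even-n subsequence a_{2k} = (2k)/(2k+7) -> 1. Odd-n subsequence a_{2k+1} = (2k+1)/(2k+8) -> 1. Both tend to 1, which suggests the limit is 1; verify directly.
|a_n - 1| = |n - (n+7)| / (n+7) = 7/(n+7) < 7/n for every n >= 1.
Given epsilon > 0, choose a positive integer N > 7/epsilon. Then for all n >= N, |a_n - 1| < 7/n <= 7/N < epsilon.
So by the definition of the limit, lim a_n exists and equals 1.

1


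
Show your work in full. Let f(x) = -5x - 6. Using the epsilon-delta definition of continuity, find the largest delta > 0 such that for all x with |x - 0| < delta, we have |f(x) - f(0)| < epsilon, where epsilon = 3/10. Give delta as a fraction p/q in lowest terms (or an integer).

We compute f(0) = -5*(0) - 6 = -6.
|f(x) - f(0)| = |-5x - 6 - (-6)| = |-5(x - 0)| = 5|x - 0|.
We need 5|x - 0| < 3/10, i.e. |x - 0| < 3/10 / 5 = 3/50.
So any delta <= 3/50 works. Conversely, if delta > 3/50, then x = 0 + 3/50 satisfies |x - 0| = 3/50 < delta but |f(x) - f(0)| = 5 * 3/50 = 3/10, which is not < 3/10; so no larger delta works.
Hence the largest such delta is 3/50.

3/50


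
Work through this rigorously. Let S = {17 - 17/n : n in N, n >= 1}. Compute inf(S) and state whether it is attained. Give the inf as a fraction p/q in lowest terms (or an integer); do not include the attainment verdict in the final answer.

Analysis:
- Values: 0, 17/2, 34/3, 51/4, ... strictly increasing.
- Minimum is 0 (n=1); inf = 0 (attained).
- 17 - 17/n -> 17 from below; sup = 17, not attained.
Conclusion: inf(S) = 0, attained in S.

0


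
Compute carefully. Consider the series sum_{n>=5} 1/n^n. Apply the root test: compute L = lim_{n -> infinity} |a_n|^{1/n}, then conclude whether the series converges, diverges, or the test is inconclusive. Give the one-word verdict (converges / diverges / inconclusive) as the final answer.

Let a_n denote the general term. Form |a_n|^(1/n) and simplify:
|a_n|^(1/n) = 1/n
Take the limit as n -> infinity: L = 0.
Since L = 0 < 1, the root test implies convergence.

converges


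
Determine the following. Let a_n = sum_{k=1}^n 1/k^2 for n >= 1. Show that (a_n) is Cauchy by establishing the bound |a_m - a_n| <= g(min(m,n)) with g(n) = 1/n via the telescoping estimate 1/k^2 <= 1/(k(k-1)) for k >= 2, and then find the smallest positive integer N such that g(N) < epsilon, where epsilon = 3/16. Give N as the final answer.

For m > n >= 1: |a_m - a_n| = sum_{k=n+1}^m 1/k^2.
Use 1/k^2 <= 1/(k(k-1)) = 1/(k-1) - 1/k for k >= 2:
sum_{k=n+1}^m 1/k^2 <= sum_{k=n+1}^m (1/(k-1) - 1/k) = 1/n - 1/m <= 1/n.
By symmetry the same bound holds with n,m swapped, so |a_m - a_n| <= 1/min(m,n) = g(min(m,n)). Since g(n) -> 0, (a_n) is Cauchy.
Now solve g(N) < 3/16: 1/N < 3/16 <=> N > 1/(3/16) = 16/3.
The smallest integer strictly greater than 16/3 is N = 6.
Check: g(6) = 1/6 < 3/16; g(5) = 1/5 >= 3/16. So N = 6.

6


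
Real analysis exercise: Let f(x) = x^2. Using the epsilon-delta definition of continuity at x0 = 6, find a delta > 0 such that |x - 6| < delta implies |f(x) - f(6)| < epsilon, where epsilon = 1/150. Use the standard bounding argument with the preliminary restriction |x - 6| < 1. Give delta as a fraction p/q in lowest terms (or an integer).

Factor: |x^2 - (6)^2| = |x - 6| * |x + 6|.
Impose |x - 6| < 1 first. Then |x + 6| = |(x - 6) + 2*(6)| <= |x - 6| + 2*|6| < 1 + 12 = 13.
So |x^2 - (6)^2| < delta * 13.
We need delta * 13 <= 1/150, i.e. delta <= 1/150/13 = 1/1950.
Since 1/1950 < 1, this is tighter than 1; take delta = 1/1950.
So delta = 1/1950 works.

1/1950


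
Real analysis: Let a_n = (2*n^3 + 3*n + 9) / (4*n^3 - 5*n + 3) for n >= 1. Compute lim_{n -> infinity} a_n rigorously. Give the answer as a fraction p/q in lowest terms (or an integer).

Divide numerator and denominator by n^3, the highest power:
numerator / n^3 = 2 + 3/n^2 + 9/n^3
denominator / n^3 = 4 - 5/n^2 + 3/n^3
As n -> infinity, all terms of the form c/n^k (k >= 1) tend to 0.
So numerator / n^3 -> 2 and denominator / n^3 -> 4.
Therefore lim a_n = 1/2.

1/2


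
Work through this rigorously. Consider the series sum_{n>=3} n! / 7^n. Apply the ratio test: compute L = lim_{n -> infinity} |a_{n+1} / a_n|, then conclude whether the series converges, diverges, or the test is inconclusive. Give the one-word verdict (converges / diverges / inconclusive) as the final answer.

Let a_n denote the general term. Form the ratio a_{n+1}/a_n and simplify:
a_{n+1}/a_n = n/7 + 1/7
Take the limit as n -> infinity: L = infinity.
Since L = infinity > 1 (or L = infinity), the ratio test implies the series diverges.

diverges


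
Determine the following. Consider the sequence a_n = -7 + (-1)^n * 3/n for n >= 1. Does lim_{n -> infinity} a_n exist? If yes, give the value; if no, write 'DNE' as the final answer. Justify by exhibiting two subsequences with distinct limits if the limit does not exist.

Examine the behaviour of a_n along subsequences.
Even-n subsequence a_{2k} = -7 + 3/(2k) -> -7. Odd-n subsequence a_{2k+1} = -7 - 3/(2k+1) -> -7. Both tend to -7, which suggests the limit is -7; verify directly.
|a_n - (-7)| = |(-1)^n * 3/n| = 3/n for every n >= 1.
Given epsilon > 0, choose a positive integer N > 3/epsilon. Then for all n >= N, |a_n - (-7)| = 3/n <= 3/N < epsilon.
So by the definition of the limit, lim a_n exists and equals -7.

-7


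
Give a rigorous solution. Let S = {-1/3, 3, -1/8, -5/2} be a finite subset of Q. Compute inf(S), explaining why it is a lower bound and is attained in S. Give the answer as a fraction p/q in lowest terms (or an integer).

S is finite, so inf(S) = min(S).
Sorted increasing:
-5/2, -1/3, -1/8, 3
The extremum is -5/2.
For every x in S, x >= -5/2. And -5/2 is in S, so it is attained.
Therefore inf(S) = -5/2.

-5/2


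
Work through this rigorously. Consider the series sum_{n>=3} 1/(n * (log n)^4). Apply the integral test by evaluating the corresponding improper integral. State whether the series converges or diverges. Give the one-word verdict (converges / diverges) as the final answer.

Let f(x) = 1/(x*log(x)^4). Then f is positive, continuous, and decreasing on [3, infinity), so the integral test applies.
Compute the improper integral int_{3}^infinity f(x) dx:
  antiderivative F(x) = -1/(3*log(x)^3).
  F(x) -> 0 as x -> infinity.  int = 0 - F(3) = 1/(3*log(3)^3) < infinity. By the integral test, the series converges.

converges


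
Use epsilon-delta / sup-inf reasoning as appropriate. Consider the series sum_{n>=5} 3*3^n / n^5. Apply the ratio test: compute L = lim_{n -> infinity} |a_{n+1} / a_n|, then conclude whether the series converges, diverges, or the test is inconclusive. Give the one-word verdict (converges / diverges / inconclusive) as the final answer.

Let a_n denote the general term. Form the ratio a_{n+1}/a_n and simplify:
a_{n+1}/a_n = 3*n^5/(n + 1)^5
Take the limit as n -> infinity: L = 3.
Since L = 3 > 1 (or L = infinity), the ratio test implies the series diverges.

diverges


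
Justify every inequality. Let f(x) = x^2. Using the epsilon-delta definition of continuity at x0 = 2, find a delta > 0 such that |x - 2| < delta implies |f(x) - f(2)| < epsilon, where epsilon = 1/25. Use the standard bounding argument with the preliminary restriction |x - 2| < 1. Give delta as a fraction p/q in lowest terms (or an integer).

Factor: |x^2 - (2)^2| = |x - 2| * |x + 2|.
Impose |x - 2| < 1 first. Then |x + 2| = |(x - 2) + 2*(2)| <= |x - 2| + 2*|2| < 1 + 4 = 5.
So |x^2 - (2)^2| < delta * 5.
We need delta * 5 <= 1/25, i.e. delta <= 1/25/5 = 1/125.
Since 1/125 < 1, this is tighter than 1; take delta = 1/125.
So delta = 1/125 works.

1/125


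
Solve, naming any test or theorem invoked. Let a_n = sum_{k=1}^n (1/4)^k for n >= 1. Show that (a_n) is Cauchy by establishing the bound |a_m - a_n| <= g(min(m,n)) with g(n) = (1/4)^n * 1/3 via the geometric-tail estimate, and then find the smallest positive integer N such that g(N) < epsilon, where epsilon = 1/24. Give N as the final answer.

For m > n >= 1: |a_m - a_n| = sum_{k=n+1}^m (1/4)^k < sum_{k=n+1}^infinity (1/4)^k = (1/4)^(n+1) / (1 - 1/4) = (1/4)^n * (1/4) * (4/3) = (1/4)^n * 1/3.
So g(n) = (1/4)^n / 3. Since g(n) -> 0, (a_n) is Cauchy.
Now solve g(N) < 1/24: (1/4)^N / 3 < 1/24 <=> 4^N > 1 / (3 * 1/24) = 8.
Check powers of 4: 4^1 = 4 <= 8, 4^2 = 16 > 8.
So the smallest such N is 2. Check: g(2) = 1/(3 * 16) = 1/48 < 1/24.

2


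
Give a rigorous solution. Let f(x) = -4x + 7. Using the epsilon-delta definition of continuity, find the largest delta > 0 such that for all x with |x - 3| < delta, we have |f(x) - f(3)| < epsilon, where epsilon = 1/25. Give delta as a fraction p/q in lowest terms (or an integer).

We compute f(3) = -4*(3) + 7 = -5.
|f(x) - f(3)| = |-4x + 7 - (-5)| = |-4(x - 3)| = 4|x - 3|.
We need 4|x - 3| < 1/25, i.e. |x - 3| < 1/25 / 4 = 1/100.
So any delta <= 1/100 works. Conversely, if delta > 1/100, then x = 3 + 1/100 satisfies |x - 3| = 1/100 < delta but |f(x) - f(3)| = 4 * 1/100 = 1/25, which is not < 1/25; so no larger delta works.
Hence the largest such delta is 1/100.

1/100


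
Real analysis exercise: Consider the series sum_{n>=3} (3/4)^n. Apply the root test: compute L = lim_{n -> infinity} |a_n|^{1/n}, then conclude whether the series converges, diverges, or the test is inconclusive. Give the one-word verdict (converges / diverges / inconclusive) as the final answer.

Let a_n denote the general term. Form |a_n|^(1/n) and simplify:
|a_n|^(1/n) = 3/4
Take the limit as n -> infinity: L = 3/4.
Since L = 3/4 < 1, the root test implies convergence.

converges


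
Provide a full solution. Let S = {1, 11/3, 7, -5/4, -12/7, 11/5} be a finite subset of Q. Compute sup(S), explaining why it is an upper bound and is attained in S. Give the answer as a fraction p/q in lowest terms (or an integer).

S is finite, so sup(S) = max(S).
Sorted decreasing:
7, 11/3, 11/5, 1, -5/4, -12/7
The extremum is 7.
For every x in S, x <= 7. And 7 is in S, so it is attained.
Therefore sup(S) = 7.

7


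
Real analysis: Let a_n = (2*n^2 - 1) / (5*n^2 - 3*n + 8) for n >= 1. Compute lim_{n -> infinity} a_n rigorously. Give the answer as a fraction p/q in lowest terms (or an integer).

Divide numerator and denominator by n^2, the highest power:
numerator / n^2 = 2 - 1/n^2
denominator / n^2 = 5 - 3/n + 8/n^2
As n -> infinity, all terms of the form c/n^k (k >= 1) tend to 0.
So numerator / n^2 -> 2 and denominator / n^2 -> 5.
Therefore lim a_n = 2/5.

2/5


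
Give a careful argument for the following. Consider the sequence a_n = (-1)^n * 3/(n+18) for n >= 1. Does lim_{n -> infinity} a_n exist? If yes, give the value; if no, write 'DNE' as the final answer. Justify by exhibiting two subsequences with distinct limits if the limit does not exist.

Examine the behaviour of a_n along subsequences.
Even-n subsequence a_{2k} = 3/(2k+18) -> 0. Odd-n subsequence a_{2k+1} = -3/(2k+19) -> 0. Both tend to 0, which suggests the limit is 0; verify directly.
|a_n - 0| = 3/(n+18) < 3/n for every n >= 1.
Given epsilon > 0, choose a positive integer N > 3/epsilon. Then for all n >= N, |a_n| < 3/n <= 3/N < epsilon.
So by the definition of the limit, lim a_n exists and equals 0.

0


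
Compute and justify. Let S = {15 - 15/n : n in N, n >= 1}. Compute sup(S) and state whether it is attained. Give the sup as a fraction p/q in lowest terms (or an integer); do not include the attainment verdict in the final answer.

Analysis:
- Values: 0, 15/2, 10, 45/4, ... strictly increasing.
- Minimum is 0 (n=1); inf = 0 (attained).
- 15 - 15/n -> 15 from below; sup = 15, not attained.
Conclusion: sup(S) = 15, not attained in S.

15


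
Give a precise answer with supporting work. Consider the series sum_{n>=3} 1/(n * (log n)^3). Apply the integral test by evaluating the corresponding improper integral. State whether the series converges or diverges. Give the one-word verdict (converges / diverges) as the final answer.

Let f(x) = 1/(x*log(x)^3). Then f is positive, continuous, and decreasing on [3, infinity), so the integral test applies.
Compute the improper integral int_{3}^infinity f(x) dx:
  antiderivative F(x) = -1/(2*log(x)^2).
  F(x) -> 0 as x -> infinity.  int = 0 - F(3) = 1/(2*log(3)^2) < infinity. By the integral test, the series converges.

converges


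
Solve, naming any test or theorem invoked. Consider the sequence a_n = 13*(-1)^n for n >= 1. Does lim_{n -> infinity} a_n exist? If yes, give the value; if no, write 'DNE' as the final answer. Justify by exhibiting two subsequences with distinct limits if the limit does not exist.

Examine the behaviour of a_n along subsequences.
Even-n subsequence a_{2k} = 13 -> 13. Odd-n subsequence a_{2k+1} = -13 -> -13.
Since these two subsequential limits are 13 and -13, distinct, the full sequence cannot converge (a convergent sequence has all subsequences tending to the same limit). So lim a_n does not exist.

DNE


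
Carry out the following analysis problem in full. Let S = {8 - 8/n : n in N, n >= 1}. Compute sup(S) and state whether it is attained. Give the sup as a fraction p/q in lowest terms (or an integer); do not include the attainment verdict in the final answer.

Analysis:
- Values: 0, 4, 16/3, 6, ... strictly increasing.
- Minimum is 0 (n=1); inf = 0 (attained).
- 8 - 8/n -> 8 from below; sup = 8, not attained.
Conclusion: sup(S) = 8, not attained in S.

8


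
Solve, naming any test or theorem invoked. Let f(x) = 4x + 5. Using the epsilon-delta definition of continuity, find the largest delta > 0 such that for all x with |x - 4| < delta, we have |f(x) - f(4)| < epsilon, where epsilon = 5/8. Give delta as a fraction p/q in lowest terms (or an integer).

We compute f(4) = 4*(4) + 5 = 21.
|f(x) - f(4)| = |4x + 5 - (21)| = |4(x - 4)| = 4|x - 4|.
We need 4|x - 4| < 5/8, i.e. |x - 4| < 5/8 / 4 = 5/32.
So any delta <= 5/32 works. Conversely, if delta > 5/32, then x = 4 + 5/32 satisfies |x - 4| = 5/32 < delta but |f(x) - f(4)| = 4 * 5/32 = 5/8, which is not < 5/8; so no larger delta works.
Hence the largest such delta is 5/32.

5/32


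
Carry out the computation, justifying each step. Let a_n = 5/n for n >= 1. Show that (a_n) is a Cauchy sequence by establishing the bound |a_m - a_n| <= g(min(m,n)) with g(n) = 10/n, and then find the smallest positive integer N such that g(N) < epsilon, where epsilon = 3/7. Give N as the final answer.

For any m, n >= 1, by the triangle inequality:
|a_m - a_n| = |5/m - 5/n| <= 5*1/m + 5*1/n <= 10/min(m,n).
So g(n) = 10/n bounds the Cauchy difference. Since g(n) -> 0, (a_n) is Cauchy.
Now solve g(N) < 3/7: 10/N < 3/7 <=> N > 10 / (3/7) = 70/3.
The smallest integer strictly greater than 70/3 is N = 24.
Check: g(24) = 10/24 = 5/12 < 3/7; g(23) = 10/23 >= 3/7. So N = 24.

24


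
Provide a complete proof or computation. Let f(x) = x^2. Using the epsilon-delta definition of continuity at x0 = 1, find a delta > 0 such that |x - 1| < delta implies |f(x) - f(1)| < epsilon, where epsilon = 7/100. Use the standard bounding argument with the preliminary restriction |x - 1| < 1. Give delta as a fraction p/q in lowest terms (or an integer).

Factor: |x^2 - (1)^2| = |x - 1| * |x + 1|.
Impose |x - 1| < 1 first. Then |x + 1| = |(x - 1) + 2*(1)| <= |x - 1| + 2*|1| < 1 + 2 = 3.
So |x^2 - (1)^2| < delta * 3.
We need delta * 3 <= 7/100, i.e. delta <= 7/100/3 = 7/300.
Since 7/300 < 1, this is tighter than 1; take delta = 7/300.
So delta = 7/300 works.

7/300


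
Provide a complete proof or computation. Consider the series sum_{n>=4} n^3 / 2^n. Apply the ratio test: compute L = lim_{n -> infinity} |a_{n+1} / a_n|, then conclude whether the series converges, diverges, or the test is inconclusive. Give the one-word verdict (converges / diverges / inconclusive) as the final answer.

Let a_n denote the general term. Form the ratio a_{n+1}/a_n and simplify:
a_{n+1}/a_n = (n + 1)^3/(2*n^3)
Take the limit as n -> infinity: L = 1/2.
Since L = 1/2 < 1, the ratio test implies the series converges.

converges


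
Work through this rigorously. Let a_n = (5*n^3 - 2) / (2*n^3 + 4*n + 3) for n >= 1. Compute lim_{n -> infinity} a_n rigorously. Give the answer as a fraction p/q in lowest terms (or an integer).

Divide numerator and denominator by n^3, the highest power:
numerator / n^3 = 5 - 2/n^3
denominator / n^3 = 2 + 4/n^2 + 3/n^3
As n -> infinity, all terms of the form c/n^k (k >= 1) tend to 0.
So numerator / n^3 -> 5 and denominator / n^3 -> 2.
Therefore lim a_n = 5/2.

5/2


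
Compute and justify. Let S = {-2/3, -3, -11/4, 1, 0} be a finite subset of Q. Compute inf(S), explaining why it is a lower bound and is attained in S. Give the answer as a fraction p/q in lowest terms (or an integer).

S is finite, so inf(S) = min(S).
Sorted increasing:
-3, -11/4, -2/3, 0, 1
The extremum is -3.
For every x in S, x >= -3. And -3 is in S, so it is attained.
Therefore inf(S) = -3.

-3


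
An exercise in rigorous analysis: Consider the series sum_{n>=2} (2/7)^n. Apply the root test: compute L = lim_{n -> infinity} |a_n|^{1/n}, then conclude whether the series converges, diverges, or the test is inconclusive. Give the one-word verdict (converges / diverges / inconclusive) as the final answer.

Let a_n denote the general term. Form |a_n|^(1/n) and simplify:
|a_n|^(1/n) = 2/7
Take the limit as n -> infinity: L = 2/7.
Since L = 2/7 < 1, the root test implies convergence.

converges


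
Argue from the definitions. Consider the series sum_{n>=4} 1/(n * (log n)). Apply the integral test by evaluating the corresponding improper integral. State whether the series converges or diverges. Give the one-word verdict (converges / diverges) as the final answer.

Let f(x) = 1/(x*log(x)). Then f is positive, continuous, and decreasing on [4, infinity), so the integral test applies.
Compute the improper integral int_{4}^infinity f(x) dx:
  antiderivative F(x) = log(log(x)).
  F(x) = log(log(x)) -> infinity as x -> infinity. The integral diverges, so by the integral test, the series diverges.

diverges


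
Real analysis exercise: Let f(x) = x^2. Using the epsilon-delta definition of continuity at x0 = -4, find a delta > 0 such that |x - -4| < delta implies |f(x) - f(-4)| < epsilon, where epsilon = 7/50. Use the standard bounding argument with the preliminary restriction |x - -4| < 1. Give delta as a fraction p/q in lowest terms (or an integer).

Factor: |x^2 - (-4)^2| = |x - -4| * |x + -4|.
Impose |x - -4| < 1 first. Then |x + -4| = |(x - -4) + 2*(-4)| <= |x - -4| + 2*|-4| < 1 + 8 = 9.
So |x^2 - (-4)^2| < delta * 9.
We need delta * 9 <= 7/50, i.e. delta <= 7/50/9 = 7/450.
Since 7/450 < 1, this is tighter than 1; take delta = 7/450.
So delta = 7/450 works.

7/450


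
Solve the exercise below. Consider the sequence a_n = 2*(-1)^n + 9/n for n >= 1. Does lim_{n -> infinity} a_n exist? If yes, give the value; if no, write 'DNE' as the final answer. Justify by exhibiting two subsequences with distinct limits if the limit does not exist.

Examine the behaviour of a_n along subsequences.
a_{2k} = 2 + 9/(2k) -> 2. a_{2k+1} = -2 + 9/(2k+1) -> -2.
Since these two subsequential limits are 2 and -2, distinct, the full sequence cannot converge (a convergent sequence has all subsequences tending to the same limit). So lim a_n does not exist.

DNE


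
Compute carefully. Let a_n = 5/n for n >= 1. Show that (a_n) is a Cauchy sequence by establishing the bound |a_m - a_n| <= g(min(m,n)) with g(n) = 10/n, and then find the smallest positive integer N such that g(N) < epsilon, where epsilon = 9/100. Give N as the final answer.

For any m, n >= 1, by the triangle inequality:
|a_m - a_n| = |5/m - 5/n| <= 5*1/m + 5*1/n <= 10/min(m,n).
So g(n) = 10/n bounds the Cauchy difference. Since g(n) -> 0, (a_n) is Cauchy.
Now solve g(N) < 9/100: 10/N < 9/100 <=> N > 10 / (9/100) = 1000/9.
The smallest integer strictly greater than 1000/9 is N = 112.
Check: g(112) = 10/112 = 5/56 < 9/100; g(111) = 10/111 >= 9/100. So N = 112.

112


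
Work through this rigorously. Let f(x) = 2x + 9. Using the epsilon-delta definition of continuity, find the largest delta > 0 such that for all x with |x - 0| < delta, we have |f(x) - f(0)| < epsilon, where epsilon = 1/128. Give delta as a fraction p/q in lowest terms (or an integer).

We compute f(0) = 2*(0) + 9 = 9.
|f(x) - f(0)| = |2x + 9 - (9)| = |2(x - 0)| = 2|x - 0|.
We need 2|x - 0| < 1/128, i.e. |x - 0| < 1/128 / 2 = 1/256.
So any delta <= 1/256 works. Conversely, if delta > 1/256, then x = 0 + 1/256 satisfies |x - 0| = 1/256 < delta but |f(x) - f(0)| = 2 * 1/256 = 1/128, which is not < 1/128; so no larger delta works.
Hence the largest such delta is 1/256.

1/256


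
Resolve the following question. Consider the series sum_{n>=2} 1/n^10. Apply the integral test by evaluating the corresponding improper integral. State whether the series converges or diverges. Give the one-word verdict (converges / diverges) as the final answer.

Let f(x) = x^(-10). Then f is positive, continuous, and decreasing on [2, infinity), so the integral test applies.
Compute the improper integral int_{2}^infinity f(x) dx:
  antiderivative F(x) = -1/(9*x^9).
  As x -> infinity, F(x) -> 0 (since p = 10 > 1).
  So int = F(infinity) - F(2) = 0 - (-1/4608) = 1/4608.
  Finite, so by the integral test, the series converges.

converges


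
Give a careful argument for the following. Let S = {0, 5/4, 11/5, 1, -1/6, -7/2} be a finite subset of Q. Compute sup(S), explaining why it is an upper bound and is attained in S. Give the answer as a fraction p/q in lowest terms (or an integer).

S is finite, so sup(S) = max(S).
Sorted decreasing:
11/5, 5/4, 1, 0, -1/6, -7/2
The extremum is 11/5.
For every x in S, x <= 11/5. And 11/5 is in S, so it is attained.
Therefore sup(S) = 11/5.

11/5


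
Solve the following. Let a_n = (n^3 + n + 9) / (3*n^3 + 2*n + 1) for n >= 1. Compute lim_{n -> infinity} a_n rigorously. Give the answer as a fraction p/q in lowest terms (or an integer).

Divide numerator and denominator by n^3, the highest power:
numerator / n^3 = 1 + n^(-2) + 9/n^3
denominator / n^3 = 3 + 2/n^2 + n^(-3)
As n -> infinity, all terms of the form c/n^k (k >= 1) tend to 0.
So numerator / n^3 -> 1 and denominator / n^3 -> 3.
Therefore lim a_n = 1/3.

1/3


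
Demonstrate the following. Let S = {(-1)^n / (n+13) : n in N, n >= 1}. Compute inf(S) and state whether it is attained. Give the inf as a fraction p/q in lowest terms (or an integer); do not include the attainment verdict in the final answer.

Analysis:
- Values: -1/14, 1/15, -1/16, 1/17, -1/18, ...
- Positive terms (even n): 1/(2+13), 1/(4+13), ... decreasing -> max = 1/15 (n=2).
- Negative terms (odd n): -1/(1+13), -1/(3+13), ... increasing -> min = -1/14 (n=1).
- So sup = 1/15 (attained at n=2); inf = -1/14 (attained at n=1).
Conclusion: inf(S) = -1/14, attained in S.

-1/14


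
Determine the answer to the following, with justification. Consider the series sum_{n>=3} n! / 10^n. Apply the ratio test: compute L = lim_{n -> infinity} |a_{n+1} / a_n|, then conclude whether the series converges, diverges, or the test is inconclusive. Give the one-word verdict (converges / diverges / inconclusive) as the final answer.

Let a_n denote the general term. Form the ratio a_{n+1}/a_n and simplify:
a_{n+1}/a_n = n/10 + 1/10
Take the limit as n -> infinity: L = infinity.
Since L = infinity > 1 (or L = infinity), the ratio test implies the series diverges.

diverges


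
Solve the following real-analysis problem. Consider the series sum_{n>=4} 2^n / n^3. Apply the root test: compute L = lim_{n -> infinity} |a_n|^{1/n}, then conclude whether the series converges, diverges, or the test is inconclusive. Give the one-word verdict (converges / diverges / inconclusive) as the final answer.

Let a_n denote the general term. Form |a_n|^(1/n) and simplify:
|a_n|^(1/n) = 2/n^(3/n)
Take the limit as n -> infinity: L = 2.
Since L = 2 > 1, the root test implies divergence.

diverges


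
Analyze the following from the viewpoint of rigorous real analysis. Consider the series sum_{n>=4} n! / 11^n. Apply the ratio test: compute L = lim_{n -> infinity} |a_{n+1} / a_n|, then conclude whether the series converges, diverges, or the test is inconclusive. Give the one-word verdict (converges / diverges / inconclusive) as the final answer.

Let a_n denote the general term. Form the ratio a_{n+1}/a_n and simplify:
a_{n+1}/a_n = n/11 + 1/11
Take the limit as n -> infinity: L = infinity.
Since L = infinity > 1 (or L = infinity), the ratio test implies the series diverges.

diverges
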